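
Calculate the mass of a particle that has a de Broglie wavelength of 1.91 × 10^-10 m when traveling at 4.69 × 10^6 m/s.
7.40 × 10^-31 kg

From the de Broglie relation λ = h/(mv), we solve for m:

m = h/(λv)
m = (6.626 × 10^-34 J·s) / (1.91 × 10^-10 m × 4.69 × 10^6 m/s)
m = 7.40 × 10^-31 kg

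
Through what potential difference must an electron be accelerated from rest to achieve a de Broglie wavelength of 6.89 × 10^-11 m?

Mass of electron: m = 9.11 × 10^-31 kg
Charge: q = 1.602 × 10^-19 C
317 V

From λ = h/√(2mqV), we solve for V:

λ² = h²/(2mqV)
V = h²/(2mqλ²)
V = (6.626 × 10^-34 J·s)² / (2 × 9.11 × 10^-31 kg × 1.602 × 10^-19 C × (6.89 × 10^-11 m)²)
V = 317 V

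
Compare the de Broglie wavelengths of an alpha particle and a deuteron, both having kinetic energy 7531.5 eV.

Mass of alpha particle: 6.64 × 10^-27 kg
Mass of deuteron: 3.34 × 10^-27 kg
The deuteron has the longer wavelength.

Using λ = h/√(2mKE):

For alpha particle: λ₁ = h/√(2m₁KE) = 1.66 × 10^-13 m
For deuteron: λ₂ = h/√(2m₂KE) = 2.33 × 10^-13 m

Since λ ∝ 1/√m at constant kinetic energy, the lighter particle has the longer wavelength.

The deuteron has the longer de Broglie wavelength.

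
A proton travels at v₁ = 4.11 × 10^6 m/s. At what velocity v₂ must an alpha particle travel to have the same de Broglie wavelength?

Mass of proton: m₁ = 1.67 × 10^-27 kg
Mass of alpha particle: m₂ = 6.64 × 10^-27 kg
v₂ = 1.03 × 10^6 m/s

For equal de Broglie wavelengths: λ₁ = λ₂

h/(m₁v₁) = h/(m₂v₂)
m₁v₁ = m₂v₂
v₂ = v₁ · (m₁/m₂)

v₂ = 4.11 × 10^6 m/s × (1.67 × 10^-27 kg / 6.64 × 10^-27 kg)
v₂ = 1.03 × 10^6 m/s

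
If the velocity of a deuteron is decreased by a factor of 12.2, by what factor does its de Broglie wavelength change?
The wavelength increases by a factor of 12.2.

From λ = h/(mv), the wavelength is inversely proportional to velocity:

λ ∝ 1/v

If v → v/12.2, then λ → 12.2λ

When velocity is decreased by a factor of 12.2, the wavelength increases by a factor of 12.2.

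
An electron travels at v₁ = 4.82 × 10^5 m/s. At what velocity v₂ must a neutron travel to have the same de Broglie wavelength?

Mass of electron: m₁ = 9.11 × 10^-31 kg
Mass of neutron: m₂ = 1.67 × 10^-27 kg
v₂ = 2.63 × 10^2 m/s

For equal de Broglie wavelengths: λ₁ = λ₂

h/(m₁v₁) = h/(m₂v₂)
m₁v₁ = m₂v₂
v₂ = v₁ · (m₁/m₂)

v₂ = 4.82 × 10^5 m/s × (9.11 × 10^-31 kg / 1.67 × 10^-27 kg)
v₂ = 2.63 × 10^2 m/s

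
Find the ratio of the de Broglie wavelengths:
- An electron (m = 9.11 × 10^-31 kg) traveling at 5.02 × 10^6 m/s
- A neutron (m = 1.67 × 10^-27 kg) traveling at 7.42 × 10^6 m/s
λ₁/λ₂ = 2.71 × 10^3

Using λ = h/(mv):

λ₁ = h/(m₁v₁) = 1.45 × 10^-10 m
λ₂ = h/(m₂v₂) = 5.35 × 10^-14 m

Ratio λ₁/λ₂ = (m₂v₂)/(m₁v₁)
         = (1.67 × 10^-27 kg × 7.42 × 10^6 m/s) / (9.11 × 10^-31 kg × 5.02 × 10^6 m/s)
         = 2.71 × 10^3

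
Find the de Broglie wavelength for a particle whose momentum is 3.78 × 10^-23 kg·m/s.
1.75 × 10^-11 m

Using the de Broglie relation λ = h/p:

λ = h/p
λ = (6.626 × 10^-34 J·s) / (3.78 × 10^-23 kg·m/s)
λ = 1.75 × 10^-11 m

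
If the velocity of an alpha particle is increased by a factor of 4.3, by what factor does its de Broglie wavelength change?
The wavelength decreases by a factor of 4.3.

From λ = h/(mv), the wavelength is inversely proportional to velocity:

λ ∝ 1/v

If v → 4.3v, then λ → λ/4.3

When velocity is increased by a factor of 4.3, the wavelength decreases by a factor of 4.3.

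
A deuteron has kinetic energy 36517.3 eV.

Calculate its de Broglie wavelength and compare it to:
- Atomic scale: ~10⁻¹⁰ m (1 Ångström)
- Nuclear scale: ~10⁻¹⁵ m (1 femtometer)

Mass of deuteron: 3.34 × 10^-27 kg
λ = 1.06 × 10^-13 m, which is between nuclear and atomic scales.

Using λ = h/√(2mKE):

KE = 36517.3 eV = 5.851 × 10^-15 J

λ = h/√(2mKE)
λ = (6.626 × 10^-34 J·s) / √(2 × 3.34 × 10^-27 kg × 5.851 × 10^-15 J)
λ = 1.06 × 10^-13 m

Comparison:
- Atomic scale (10⁻¹⁰ m): λ is 0.0011× this size
- Nuclear scale (10⁻¹⁵ m): λ is 1.1e+02× this size

The wavelength is between nuclear and atomic scales.

This wavelength is appropriate for probing atomic structure but too large for nuclear physics experiments.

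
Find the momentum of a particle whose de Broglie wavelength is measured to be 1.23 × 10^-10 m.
5.39 × 10^-24 kg·m/s

From the de Broglie relation λ = h/p, we solve for p:

p = h/λ
p = (6.626 × 10^-34 J·s) / (1.23 × 10^-10 m)
p = 5.39 × 10^-24 kg·m/s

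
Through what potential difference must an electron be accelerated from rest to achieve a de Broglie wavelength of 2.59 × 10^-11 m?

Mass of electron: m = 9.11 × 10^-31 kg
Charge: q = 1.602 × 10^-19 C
2.24 × 10^3 V

From λ = h/√(2mqV), we solve for V:

λ² = h²/(2mqV)
V = h²/(2mqλ²)
V = (6.626 × 10^-34 J·s)² / (2 × 9.11 × 10^-31 kg × 1.602 × 10^-19 C × (2.59 × 10^-11 m)²)
V = 2.24 × 10^3 V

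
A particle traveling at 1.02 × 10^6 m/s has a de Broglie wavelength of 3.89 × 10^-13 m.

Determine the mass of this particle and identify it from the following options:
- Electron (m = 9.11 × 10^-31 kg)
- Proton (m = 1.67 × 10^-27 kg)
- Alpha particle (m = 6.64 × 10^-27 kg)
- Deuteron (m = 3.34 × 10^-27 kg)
The particle is a proton.

From λ = h/(mv), solve for mass:

m = h/(λv)
m = (6.626 × 10^-34 J·s) / (3.89 × 10^-13 m × 1.02 × 10^6 m/s)
m = 1.67 × 10^-27 kg

Comparing with the listed masses, this is closest to a proton.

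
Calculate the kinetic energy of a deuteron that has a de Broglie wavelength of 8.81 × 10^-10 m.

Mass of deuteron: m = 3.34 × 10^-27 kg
8.47 × 10^-23 J (or 5.29 × 10^-4 eV)

From λ = h/√(2mKE), we solve for KE:

λ² = h²/(2mKE)
KE = h²/(2mλ²)
KE = (6.626 × 10^-34 J·s)² / (2 × 3.34 × 10^-27 kg × (8.81 × 10^-10 m)²)
KE = 8.47 × 10^-23 J
KE = 5.29 × 10^-4 eV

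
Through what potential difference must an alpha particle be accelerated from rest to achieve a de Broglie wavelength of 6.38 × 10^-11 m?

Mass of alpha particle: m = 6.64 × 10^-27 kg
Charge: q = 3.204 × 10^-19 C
2.53 × 10^-2 V

From λ = h/√(2mqV), we solve for V:

λ² = h²/(2mqV)
V = h²/(2mqλ²)
V = (6.626 × 10^-34 J·s)² / (2 × 6.64 × 10^-27 kg × 3.204 × 10^-19 C × (6.38 × 10^-11 m)²)
V = 2.53 × 10^-2 V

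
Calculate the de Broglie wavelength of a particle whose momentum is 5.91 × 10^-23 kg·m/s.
1.12 × 10^-11 m

Using the de Broglie relation λ = h/p:

λ = h/p
λ = (6.626 × 10^-34 J·s) / (5.91 × 10^-23 kg·m/s)
λ = 1.12 × 10^-11 m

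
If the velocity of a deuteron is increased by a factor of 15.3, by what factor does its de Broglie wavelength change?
The wavelength decreases by a factor of 15.3.

From λ = h/(mv), the wavelength is inversely proportional to velocity:

λ ∝ 1/v

If v → 15.3v, then λ → λ/15.3

When velocity is increased by a factor of 15.3, the wavelength decreases by a factor of 15.3.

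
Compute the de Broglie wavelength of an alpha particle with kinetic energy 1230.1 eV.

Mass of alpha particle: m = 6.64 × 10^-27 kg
4.10 × 10^-13 m

Using λ = h/√(2mKE):

First convert KE to Joules: KE = 1230.1 eV = 1.971 × 10^-16 J

λ = h/√(2mKE)
λ = (6.626 × 10^-34 J·s) / √(2 × 6.64 × 10^-27 kg × 1.971 × 10^-16 J)
λ = 4.10 × 10^-13 m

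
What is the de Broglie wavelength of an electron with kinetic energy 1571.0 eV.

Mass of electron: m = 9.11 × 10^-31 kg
3.09 × 10^-11 m

Using λ = h/√(2mKE):

First convert KE to Joules: KE = 1571.0 eV = 2.517 × 10^-16 J

λ = h/√(2mKE)
λ = (6.626 × 10^-34 J·s) / √(2 × 9.11 × 10^-31 kg × 2.517 × 10^-16 J)
λ = 3.09 × 10^-11 m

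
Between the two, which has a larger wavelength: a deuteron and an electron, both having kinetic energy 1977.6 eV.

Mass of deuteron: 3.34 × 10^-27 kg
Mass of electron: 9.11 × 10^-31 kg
The electron has the longer wavelength.

Using λ = h/√(2mKE):

For deuteron: λ₁ = h/√(2m₁KE) = 4.55 × 10^-13 m
For electron: λ₂ = h/√(2m₂KE) = 2.76 × 10^-11 m

Since λ ∝ 1/√m at constant kinetic energy, the lighter particle has the longer wavelength.

The electron has the longer de Broglie wavelength.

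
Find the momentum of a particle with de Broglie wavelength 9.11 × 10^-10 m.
7.27 × 10^-25 kg·m/s

From the de Broglie relation λ = h/p, we solve for p:

p = h/λ
p = (6.626 × 10^-34 J·s) / (9.11 × 10^-10 m)
p = 7.27 × 10^-25 kg·m/s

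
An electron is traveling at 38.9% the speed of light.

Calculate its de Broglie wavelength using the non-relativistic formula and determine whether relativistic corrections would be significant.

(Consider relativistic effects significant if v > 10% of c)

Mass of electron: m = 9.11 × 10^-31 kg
Yes, relativistic corrections are needed.

Using the non-relativistic de Broglie formula λ = h/(mv):

v = 38.9% × c = 1.166 × 10^8 m/s

λ = h/(mv)
λ = (6.626 × 10^-34 J·s) / (9.11 × 10^-31 kg × 1.166 × 10^8 m/s)
λ = 6.24 × 10^-12 m

Since v = 38.9% of c > 10% of c, relativistic corrections ARE significant and the actual wavelength would differ from this non-relativistic estimate.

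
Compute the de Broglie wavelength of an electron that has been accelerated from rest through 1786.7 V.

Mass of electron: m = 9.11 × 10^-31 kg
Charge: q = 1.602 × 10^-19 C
2.90 × 10^-11 m

When a particle is accelerated through voltage V, it gains kinetic energy KE = qV.

The de Broglie wavelength is then λ = h/√(2mqV):

λ = h/√(2mqV)
λ = (6.626 × 10^-34 J·s) / √(2 × 9.11 × 10^-31 kg × 1.602 × 10^-19 C × 1786.7 V)
λ = 2.90 × 10^-11 m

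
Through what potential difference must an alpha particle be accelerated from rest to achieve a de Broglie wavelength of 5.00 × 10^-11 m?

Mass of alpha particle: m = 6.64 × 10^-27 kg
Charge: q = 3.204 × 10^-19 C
4.13 × 10^-2 V

From λ = h/√(2mqV), we solve for V:

λ² = h²/(2mqV)
V = h²/(2mqλ²)
V = (6.626 × 10^-34 J·s)² / (2 × 6.64 × 10^-27 kg × 3.204 × 10^-19 C × (5.00 × 10^-11 m)²)
V = 4.13 × 10^-2 V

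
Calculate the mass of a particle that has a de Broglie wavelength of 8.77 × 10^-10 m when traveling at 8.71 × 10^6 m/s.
8.67 × 10^-32 kg

From the de Broglie relation λ = h/(mv), we solve for m:

m = h/(λv)
m = (6.626 × 10^-34 J·s) / (8.77 × 10^-10 m × 8.71 × 10^6 m/s)
m = 8.67 × 10^-32 kg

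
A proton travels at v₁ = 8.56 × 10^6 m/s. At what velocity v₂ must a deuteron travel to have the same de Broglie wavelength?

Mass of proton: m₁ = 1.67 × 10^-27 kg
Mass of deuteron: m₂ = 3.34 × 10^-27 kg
v₂ = 4.28 × 10^6 m/s

For equal de Broglie wavelengths: λ₁ = λ₂

h/(m₁v₁) = h/(m₂v₂)
m₁v₁ = m₂v₂
v₂ = v₁ · (m₁/m₂)

v₂ = 8.56 × 10^6 m/s × (1.67 × 10^-27 kg / 3.34 × 10^-27 kg)
v₂ = 4.28 × 10^6 m/s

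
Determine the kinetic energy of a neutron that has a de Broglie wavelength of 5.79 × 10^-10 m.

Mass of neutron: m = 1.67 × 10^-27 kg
3.92 × 10^-22 J (or 2.45 × 10^-3 eV)

From λ = h/√(2mKE), we solve for KE:

λ² = h²/(2mKE)
KE = h²/(2mλ²)
KE = (6.626 × 10^-34 J·s)² / (2 × 1.67 × 10^-27 kg × (5.79 × 10^-10 m)²)
KE = 3.92 × 10^-22 J
KE = 2.45 × 10^-3 eV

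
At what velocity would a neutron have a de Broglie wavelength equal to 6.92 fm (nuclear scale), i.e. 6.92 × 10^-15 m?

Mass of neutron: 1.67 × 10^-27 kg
5.73 × 10^7 m/s

From λ = h/(mv), solve for v:

v = h/(mλ)
v = (6.626 × 10^-34 J·s) / (1.67 × 10^-27 kg × 6.92 × 10^-15 m)
v = 5.73 × 10^7 m/s

Note: This velocity is 19.1% of the speed of light, so relativistic corrections would be needed for a more accurate calculation.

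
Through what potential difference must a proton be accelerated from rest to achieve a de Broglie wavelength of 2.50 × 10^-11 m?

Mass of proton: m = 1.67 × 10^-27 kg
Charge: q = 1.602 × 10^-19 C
1.31 V

From λ = h/√(2mqV), we solve for V:

λ² = h²/(2mqV)
V = h²/(2mqλ²)
V = (6.626 × 10^-34 J·s)² / (2 × 1.67 × 10^-27 kg × 1.602 × 10^-19 C × (2.50 × 10^-11 m)²)
V = 1.31 V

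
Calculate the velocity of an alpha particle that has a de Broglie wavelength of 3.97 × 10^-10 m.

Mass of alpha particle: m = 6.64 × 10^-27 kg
2.51 × 10^2 m/s

From the de Broglie relation λ = h/(mv), we solve for v:

v = h/(mλ)
v = (6.626 × 10^-34 J·s) / (6.64 × 10^-27 kg × 3.97 × 10^-10 m)
v = 2.51 × 10^2 m/s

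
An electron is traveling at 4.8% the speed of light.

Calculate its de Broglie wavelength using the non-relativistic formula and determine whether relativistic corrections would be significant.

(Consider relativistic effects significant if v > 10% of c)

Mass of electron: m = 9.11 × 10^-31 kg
No, relativistic corrections are not needed.

Using the non-relativistic de Broglie formula λ = h/(mv):

v = 4.8% × c = 1.439 × 10^7 m/s

λ = h/(mv)
λ = (6.626 × 10^-34 J·s) / (9.11 × 10^-31 kg × 1.439 × 10^7 m/s)
λ = 5.05 × 10^-11 m

Since v = 4.8% of c < 10% of c, relativistic corrections are NOT significant and this non-relativistic result is a good approximation.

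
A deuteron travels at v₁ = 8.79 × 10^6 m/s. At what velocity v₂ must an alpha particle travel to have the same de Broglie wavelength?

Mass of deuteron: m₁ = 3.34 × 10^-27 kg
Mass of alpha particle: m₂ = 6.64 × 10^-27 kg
v₂ = 4.42 × 10^6 m/s

For equal de Broglie wavelengths: λ₁ = λ₂

h/(m₁v₁) = h/(m₂v₂)
m₁v₁ = m₂v₂
v₂ = v₁ · (m₁/m₂)

v₂ = 8.79 × 10^6 m/s × (3.34 × 10^-27 kg / 6.64 × 10^-27 kg)
v₂ = 4.42 × 10^6 m/s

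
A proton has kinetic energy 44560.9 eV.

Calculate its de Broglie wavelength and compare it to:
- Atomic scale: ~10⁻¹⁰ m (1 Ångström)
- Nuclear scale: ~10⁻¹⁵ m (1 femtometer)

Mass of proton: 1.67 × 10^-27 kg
λ = 1.36 × 10^-13 m, which is between nuclear and atomic scales.

Using λ = h/√(2mKE):

KE = 44560.9 eV = 7.139 × 10^-15 J

λ = h/√(2mKE)
λ = (6.626 × 10^-34 J·s) / √(2 × 1.67 × 10^-27 kg × 7.139 × 10^-15 J)
λ = 1.36 × 10^-13 m

Comparison:
- Atomic scale (10⁻¹⁰ m): λ is 0.0014× this size
- Nuclear scale (10⁻¹⁵ m): λ is 1.4e+02× this size

The wavelength is between nuclear and atomic scales.

This wavelength is appropriate for probing atomic structure but too large for nuclear physics experiments.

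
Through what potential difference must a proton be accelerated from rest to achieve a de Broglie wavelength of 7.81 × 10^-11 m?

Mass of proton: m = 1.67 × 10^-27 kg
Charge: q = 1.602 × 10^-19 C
1.35 × 10^-1 V

From λ = h/√(2mqV), we solve for V:

λ² = h²/(2mqV)
V = h²/(2mqλ²)
V = (6.626 × 10^-34 J·s)² / (2 × 1.67 × 10^-27 kg × 1.602 × 10^-19 C × (7.81 × 10^-11 m)²)
V = 1.35 × 10^-1 V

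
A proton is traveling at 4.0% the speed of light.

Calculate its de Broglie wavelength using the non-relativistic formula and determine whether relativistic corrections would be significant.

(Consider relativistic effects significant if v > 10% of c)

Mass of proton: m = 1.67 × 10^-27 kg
No, relativistic corrections are not needed.

Using the non-relativistic de Broglie formula λ = h/(mv):

v = 4.0% × c = 1.199 × 10^7 m/s

λ = h/(mv)
λ = (6.626 × 10^-34 J·s) / (1.67 × 10^-27 kg × 1.199 × 10^7 m/s)
λ = 3.31 × 10^-14 m

Since v = 4.0% of c < 10% of c, relativistic corrections are NOT significant and this non-relativistic result is a good approximation.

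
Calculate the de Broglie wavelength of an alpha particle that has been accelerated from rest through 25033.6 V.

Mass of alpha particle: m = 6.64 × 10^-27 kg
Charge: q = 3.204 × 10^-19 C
6.42 × 10^-14 m

When a particle is accelerated through voltage V, it gains kinetic energy KE = qV.

The de Broglie wavelength is then λ = h/√(2mqV):

λ = h/√(2mqV)
λ = (6.626 × 10^-34 J·s) / √(2 × 6.64 × 10^-27 kg × 3.204 × 10^-19 C × 25033.6 V)
λ = 6.42 × 10^-14 m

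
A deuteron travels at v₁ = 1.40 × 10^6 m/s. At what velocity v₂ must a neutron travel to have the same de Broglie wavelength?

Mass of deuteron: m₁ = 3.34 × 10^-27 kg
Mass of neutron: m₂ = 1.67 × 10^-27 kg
v₂ = 2.80 × 10^6 m/s

For equal de Broglie wavelengths: λ₁ = λ₂

h/(m₁v₁) = h/(m₂v₂)
m₁v₁ = m₂v₂
v₂ = v₁ · (m₁/m₂)

v₂ = 1.40 × 10^6 m/s × (3.34 × 10^-27 kg / 1.67 × 10^-27 kg)
v₂ = 2.80 × 10^6 m/s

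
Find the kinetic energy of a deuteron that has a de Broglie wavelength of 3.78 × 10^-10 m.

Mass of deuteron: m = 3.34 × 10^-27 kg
4.60 × 10^-22 J (or 2.87 × 10^-3 eV)

From λ = h/√(2mKE), we solve for KE:

λ² = h²/(2mKE)
KE = h²/(2mλ²)
KE = (6.626 × 10^-34 J·s)² / (2 × 3.34 × 10^-27 kg × (3.78 × 10^-10 m)²)
KE = 4.60 × 10^-22 J
KE = 2.87 × 10^-3 eV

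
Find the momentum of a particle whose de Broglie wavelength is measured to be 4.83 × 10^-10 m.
1.37 × 10^-24 kg·m/s

From the de Broglie relation λ = h/p, we solve for p:

p = h/λ
p = (6.626 × 10^-34 J·s) / (4.83 × 10^-10 m)
p = 1.37 × 10^-24 kg·m/s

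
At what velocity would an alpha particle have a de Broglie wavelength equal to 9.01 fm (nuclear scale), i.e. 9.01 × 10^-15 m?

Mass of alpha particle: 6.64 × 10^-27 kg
1.11 × 10^7 m/s

From λ = h/(mv), solve for v:

v = h/(mλ)
v = (6.626 × 10^-34 J·s) / (6.64 × 10^-27 kg × 9.01 × 10^-15 m)
v = 1.11 × 10^7 m/s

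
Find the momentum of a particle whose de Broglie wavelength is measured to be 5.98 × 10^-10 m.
1.11 × 10^-24 kg·m/s

From the de Broglie relation λ = h/p, we solve for p:

p = h/λ
p = (6.626 × 10^-34 J·s) / (5.98 × 10^-10 m)
p = 1.11 × 10^-24 kg·m/s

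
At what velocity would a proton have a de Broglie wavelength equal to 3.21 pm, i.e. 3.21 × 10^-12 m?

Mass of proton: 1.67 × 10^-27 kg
1.24 × 10^5 m/s

From λ = h/(mv), solve for v:

v = h/(mλ)
v = (6.626 × 10^-34 J·s) / (1.67 × 10^-27 kg × 3.21 × 10^-12 m)
v = 1.24 × 10^5 m/s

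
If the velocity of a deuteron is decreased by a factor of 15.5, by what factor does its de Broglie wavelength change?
The wavelength increases by a factor of 15.5.

From λ = h/(mv), the wavelength is inversely proportional to velocity:

λ ∝ 1/v

If v → v/15.5, then λ → 15.5λ

When velocity is decreased by a factor of 15.5, the wavelength increases by a factor of 15.5.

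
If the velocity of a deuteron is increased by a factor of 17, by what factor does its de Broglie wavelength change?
The wavelength decreases by a factor of 17.

From λ = h/(mv), the wavelength is inversely proportional to velocity:

λ ∝ 1/v

If v → 17v, then λ → λ/17

When velocity is increased by a factor of 17, the wavelength decreases by a factor of 17.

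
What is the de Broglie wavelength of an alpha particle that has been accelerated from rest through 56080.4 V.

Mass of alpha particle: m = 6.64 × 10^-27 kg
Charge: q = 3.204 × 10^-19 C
4.29 × 10^-14 m

When a particle is accelerated through voltage V, it gains kinetic energy KE = qV.

The de Broglie wavelength is then λ = h/√(2mqV):

λ = h/√(2mqV)
λ = (6.626 × 10^-34 J·s) / √(2 × 6.64 × 10^-27 kg × 3.204 × 10^-19 C × 56080.4 V)
λ = 4.29 × 10^-14 m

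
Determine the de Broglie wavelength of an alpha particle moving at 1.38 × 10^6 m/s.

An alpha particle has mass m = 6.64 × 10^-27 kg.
7.23 × 10^-14 m

Using the de Broglie relation λ = h/(mv):

λ = h/(mv)
λ = (6.626 × 10^-34 J·s) / (6.64 × 10^-27 kg × 1.38 × 10^6 m/s)
λ = 7.23 × 10^-14 m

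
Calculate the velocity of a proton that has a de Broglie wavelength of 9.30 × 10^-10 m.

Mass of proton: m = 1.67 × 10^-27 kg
4.27 × 10^2 m/s

From the de Broglie relation λ = h/(mv), we solve for v:

v = h/(mλ)
v = (6.626 × 10^-34 J·s) / (1.67 × 10^-27 kg × 9.30 × 10^-10 m)
v = 4.27 × 10^2 m/s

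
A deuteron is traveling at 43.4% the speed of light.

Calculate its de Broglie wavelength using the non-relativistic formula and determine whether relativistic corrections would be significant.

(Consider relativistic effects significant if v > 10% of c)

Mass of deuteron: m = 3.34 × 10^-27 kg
Yes, relativistic corrections are needed.

Using the non-relativistic de Broglie formula λ = h/(mv):

v = 43.4% × c = 1.301 × 10^8 m/s

λ = h/(mv)
λ = (6.626 × 10^-34 J·s) / (3.34 × 10^-27 kg × 1.301 × 10^8 m/s)
λ = 1.52 × 10^-15 m

Since v = 43.4% of c > 10% of c, relativistic corrections ARE significant and the actual wavelength would differ from this non-relativistic estimate.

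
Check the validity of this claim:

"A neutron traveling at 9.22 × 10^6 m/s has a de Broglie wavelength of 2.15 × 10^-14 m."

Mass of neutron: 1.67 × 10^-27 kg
False

The claim is incorrect.

Using λ = h/(mv):
λ = (6.626 × 10^-34 J·s) / (1.67 × 10^-27 kg × 9.22 × 10^6 m/s)
λ = 4.30 × 10^-14 m

The actual wavelength differs from the claimed 2.15 × 10^-14 m.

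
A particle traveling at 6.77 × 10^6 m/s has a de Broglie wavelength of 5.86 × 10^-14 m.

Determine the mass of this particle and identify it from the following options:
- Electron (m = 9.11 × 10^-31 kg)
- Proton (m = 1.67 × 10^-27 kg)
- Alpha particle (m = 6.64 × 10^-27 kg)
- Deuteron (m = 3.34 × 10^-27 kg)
The particle is a proton.

From λ = h/(mv), solve for mass:

m = h/(λv)
m = (6.626 × 10^-34 J·s) / (5.86 × 10^-14 m × 6.77 × 10^6 m/s)
m = 1.67 × 10^-27 kg

Comparing with the listed masses, this is closest to a proton.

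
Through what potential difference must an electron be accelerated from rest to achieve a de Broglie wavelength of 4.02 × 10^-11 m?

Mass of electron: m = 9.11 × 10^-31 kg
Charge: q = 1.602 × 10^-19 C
931 V

From λ = h/√(2mqV), we solve for V:

λ² = h²/(2mqV)
V = h²/(2mqλ²)
V = (6.626 × 10^-34 J·s)² / (2 × 9.11 × 10^-31 kg × 1.602 × 10^-19 C × (4.02 × 10^-11 m)²)
V = 931 V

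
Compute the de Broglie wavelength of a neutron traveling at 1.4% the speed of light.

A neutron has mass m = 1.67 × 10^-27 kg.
9.45 × 10^-14 m

Using the de Broglie relation λ = h/(mv):

v = 1.4% × c = 4.197 × 10^6 m/s

λ = h/(mv)
λ = (6.626 × 10^-34 J·s) / (1.67 × 10^-27 kg × 4.197 × 10^6 m/s)
λ = 9.45 × 10^-14 m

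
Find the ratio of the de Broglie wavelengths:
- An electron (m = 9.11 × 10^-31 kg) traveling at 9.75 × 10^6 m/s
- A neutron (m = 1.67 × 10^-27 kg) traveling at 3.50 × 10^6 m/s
λ₁/λ₂ = 658

Using λ = h/(mv):

λ₁ = h/(m₁v₁) = 7.46 × 10^-11 m
λ₂ = h/(m₂v₂) = 1.13 × 10^-13 m

Ratio λ₁/λ₂ = (m₂v₂)/(m₁v₁)
         = (1.67 × 10^-27 kg × 3.50 × 10^6 m/s) / (9.11 × 10^-31 kg × 9.75 × 10^6 m/s)
         = 658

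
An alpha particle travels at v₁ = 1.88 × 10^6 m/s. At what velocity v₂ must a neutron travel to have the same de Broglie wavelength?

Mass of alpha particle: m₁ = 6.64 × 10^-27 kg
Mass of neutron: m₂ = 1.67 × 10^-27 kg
v₂ = 7.47 × 10^6 m/s

For equal de Broglie wavelengths: λ₁ = λ₂

h/(m₁v₁) = h/(m₂v₂)
m₁v₁ = m₂v₂
v₂ = v₁ · (m₁/m₂)

v₂ = 1.88 × 10^6 m/s × (6.64 × 10^-27 kg / 1.67 × 10^-27 kg)
v₂ = 7.47 × 10^6 m/s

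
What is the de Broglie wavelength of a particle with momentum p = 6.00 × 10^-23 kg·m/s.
1.10 × 10^-11 m

Using the de Broglie relation λ = h/p:

λ = h/p
λ = (6.626 × 10^-34 J·s) / (6.00 × 10^-23 kg·m/s)
λ = 1.10 × 10^-11 m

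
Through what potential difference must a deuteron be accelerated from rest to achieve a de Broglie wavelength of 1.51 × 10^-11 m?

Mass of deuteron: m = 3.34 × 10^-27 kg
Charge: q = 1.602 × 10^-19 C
1.80 V

From λ = h/√(2mqV), we solve for V:

λ² = h²/(2mqV)
V = h²/(2mqλ²)
V = (6.626 × 10^-34 J·s)² / (2 × 3.34 × 10^-27 kg × 1.602 × 10^-19 C × (1.51 × 10^-11 m)²)
V = 1.80 V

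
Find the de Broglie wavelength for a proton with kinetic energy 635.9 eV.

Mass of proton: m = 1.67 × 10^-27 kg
1.14 × 10^-12 m

Using λ = h/√(2mKE):

First convert KE to Joules: KE = 635.9 eV = 1.019 × 10^-16 J

λ = h/√(2mKE)
λ = (6.626 × 10^-34 J·s) / √(2 × 1.67 × 10^-27 kg × 1.019 × 10^-16 J)
λ = 1.14 × 10^-12 m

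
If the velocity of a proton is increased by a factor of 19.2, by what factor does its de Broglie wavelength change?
The wavelength decreases by a factor of 19.2.

From λ = h/(mv), the wavelength is inversely proportional to velocity:

λ ∝ 1/v

If v → 19.2v, then λ → λ/19.2

When velocity is increased by a factor of 19.2, the wavelength decreases by a factor of 19.2.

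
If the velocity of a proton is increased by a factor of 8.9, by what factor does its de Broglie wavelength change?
The wavelength decreases by a factor of 8.9.

From λ = h/(mv), the wavelength is inversely proportional to velocity:

λ ∝ 1/v

If v → 8.9v, then λ → λ/8.9

When velocity is increased by a factor of 8.9, the wavelength decreases by a factor of 8.9.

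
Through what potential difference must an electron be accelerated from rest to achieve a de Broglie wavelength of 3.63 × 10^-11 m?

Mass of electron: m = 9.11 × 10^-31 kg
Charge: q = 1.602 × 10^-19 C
1.14 × 10^3 V

From λ = h/√(2mqV), we solve for V:

λ² = h²/(2mqV)
V = h²/(2mqλ²)
V = (6.626 × 10^-34 J·s)² / (2 × 9.11 × 10^-31 kg × 1.602 × 10^-19 C × (3.63 × 10^-11 m)²)
V = 1.14 × 10^3 V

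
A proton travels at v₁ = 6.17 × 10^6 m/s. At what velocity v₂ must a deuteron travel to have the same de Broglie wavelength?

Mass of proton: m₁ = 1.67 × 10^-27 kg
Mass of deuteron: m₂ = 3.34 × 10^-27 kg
v₂ = 3.08 × 10^6 m/s

For equal de Broglie wavelengths: λ₁ = λ₂

h/(m₁v₁) = h/(m₂v₂)
m₁v₁ = m₂v₂
v₂ = v₁ · (m₁/m₂)

v₂ = 6.17 × 10^6 m/s × (1.67 × 10^-27 kg / 3.34 × 10^-27 kg)
v₂ = 3.08 × 10^6 m/s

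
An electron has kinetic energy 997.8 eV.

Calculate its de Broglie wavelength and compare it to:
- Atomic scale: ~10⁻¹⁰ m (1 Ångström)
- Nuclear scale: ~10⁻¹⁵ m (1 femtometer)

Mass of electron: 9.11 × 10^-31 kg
λ = 3.88 × 10^-11 m, which is between nuclear and atomic scales.

Using λ = h/√(2mKE):

KE = 997.8 eV = 1.599 × 10^-16 J

λ = h/√(2mKE)
λ = (6.626 × 10^-34 J·s) / √(2 × 9.11 × 10^-31 kg × 1.599 × 10^-16 J)
λ = 3.88 × 10^-11 m

Comparison:
- Atomic scale (10⁻¹⁰ m): λ is 0.39× this size
- Nuclear scale (10⁻¹⁵ m): λ is 3.9e+04× this size

The wavelength is between nuclear and atomic scales.

This wavelength is appropriate for probing atomic structure but too large for nuclear physics experiments.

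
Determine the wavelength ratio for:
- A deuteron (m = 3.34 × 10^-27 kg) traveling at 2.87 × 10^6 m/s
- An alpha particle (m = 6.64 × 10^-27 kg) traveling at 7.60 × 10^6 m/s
λ₁/λ₂ = 5.26

Using λ = h/(mv):

λ₁ = h/(m₁v₁) = 6.91 × 10^-14 m
λ₂ = h/(m₂v₂) = 1.31 × 10^-14 m

Ratio λ₁/λ₂ = (m₂v₂)/(m₁v₁)
         = (6.64 × 10^-27 kg × 7.60 × 10^6 m/s) / (3.34 × 10^-27 kg × 2.87 × 10^6 m/s)
         = 5.26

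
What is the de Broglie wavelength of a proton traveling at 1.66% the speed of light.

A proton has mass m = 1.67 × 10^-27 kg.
7.97 × 10^-14 m

Using the de Broglie relation λ = h/(mv):

v = 1.66% × c = 4.977 × 10^6 m/s

λ = h/(mv)
λ = (6.626 × 10^-34 J·s) / (1.67 × 10^-27 kg × 4.977 × 10^6 m/s)
λ = 7.97 × 10^-14 m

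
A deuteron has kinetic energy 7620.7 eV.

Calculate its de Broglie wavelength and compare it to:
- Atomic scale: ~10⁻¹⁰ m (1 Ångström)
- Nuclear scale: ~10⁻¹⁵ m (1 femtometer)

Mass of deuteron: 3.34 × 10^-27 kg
λ = 2.32 × 10^-13 m, which is between nuclear and atomic scales.

Using λ = h/√(2mKE):

KE = 7620.7 eV = 1.221 × 10^-15 J

λ = h/√(2mKE)
λ = (6.626 × 10^-34 J·s) / √(2 × 3.34 × 10^-27 kg × 1.221 × 10^-15 J)
λ = 2.32 × 10^-13 m

Comparison:
- Atomic scale (10⁻¹⁰ m): λ is 0.0023× this size
- Nuclear scale (10⁻¹⁵ m): λ is 2.3e+02× this size

The wavelength is between nuclear and atomic scales.

This wavelength is appropriate for probing atomic structure but too large for nuclear physics experiments.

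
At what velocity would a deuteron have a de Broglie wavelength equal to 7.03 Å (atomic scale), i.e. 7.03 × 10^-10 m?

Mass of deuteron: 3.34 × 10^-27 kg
2.82 × 10^2 m/s

From λ = h/(mv), solve for v:

v = h/(mλ)
v = (6.626 × 10^-34 J·s) / (3.34 × 10^-27 kg × 7.03 × 10^-10 m)
v = 2.82 × 10^2 m/s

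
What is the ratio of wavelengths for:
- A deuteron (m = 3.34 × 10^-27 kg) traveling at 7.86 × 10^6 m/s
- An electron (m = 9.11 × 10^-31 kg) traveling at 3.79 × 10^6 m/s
λ₁/λ₂ = 1.32 × 10^-4

Using λ = h/(mv):

λ₁ = h/(m₁v₁) = 2.52 × 10^-14 m
λ₂ = h/(m₂v₂) = 1.92 × 10^-10 m

Ratio λ₁/λ₂ = (m₂v₂)/(m₁v₁)
         = (9.11 × 10^-31 kg × 3.79 × 10^6 m/s) / (3.34 × 10^-27 kg × 7.86 × 10^6 m/s)
         = 1.32 × 10^-4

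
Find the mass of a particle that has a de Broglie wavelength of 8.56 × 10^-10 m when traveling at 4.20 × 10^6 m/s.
1.84 × 10^-31 kg

From the de Broglie relation λ = h/(mv), we solve for m:

m = h/(λv)
m = (6.626 × 10^-34 J·s) / (8.56 × 10^-10 m × 4.20 × 10^6 m/s)
m = 1.84 × 10^-31 kg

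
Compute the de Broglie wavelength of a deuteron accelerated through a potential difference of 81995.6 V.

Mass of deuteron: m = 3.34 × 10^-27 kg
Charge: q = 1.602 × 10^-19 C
7.07 × 10^-14 m

When a particle is accelerated through voltage V, it gains kinetic energy KE = qV.

The de Broglie wavelength is then λ = h/√(2mqV):

λ = h/√(2mqV)
λ = (6.626 × 10^-34 J·s) / √(2 × 3.34 × 10^-27 kg × 1.602 × 10^-19 C × 81995.6 V)
λ = 7.07 × 10^-14 m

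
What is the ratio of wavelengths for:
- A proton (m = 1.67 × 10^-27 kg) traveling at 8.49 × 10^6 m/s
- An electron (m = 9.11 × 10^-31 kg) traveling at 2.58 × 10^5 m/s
λ₁/λ₂ = 1.66 × 10^-5

Using λ = h/(mv):

λ₁ = h/(m₁v₁) = 4.67 × 10^-14 m
λ₂ = h/(m₂v₂) = 2.82 × 10^-9 m

Ratio λ₁/λ₂ = (m₂v₂)/(m₁v₁)
         = (9.11 × 10^-31 kg × 2.58 × 10^5 m/s) / (1.67 × 10^-27 kg × 8.49 × 10^6 m/s)
         = 1.66 × 10^-5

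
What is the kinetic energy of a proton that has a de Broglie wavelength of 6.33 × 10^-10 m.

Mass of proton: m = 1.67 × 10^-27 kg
3.28 × 10^-22 J (or 2.05 × 10^-3 eV)

From λ = h/√(2mKE), we solve for KE:

λ² = h²/(2mKE)
KE = h²/(2mλ²)
KE = (6.626 × 10^-34 J·s)² / (2 × 1.67 × 10^-27 kg × (6.33 × 10^-10 m)²)
KE = 3.28 × 10^-22 J
KE = 2.05 × 10^-3 eV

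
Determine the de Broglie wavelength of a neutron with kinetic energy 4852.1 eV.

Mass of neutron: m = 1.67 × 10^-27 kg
4.11 × 10^-13 m

Using λ = h/√(2mKE):

First convert KE to Joules: KE = 4852.1 eV = 7.774 × 10^-16 J

λ = h/√(2mKE)
λ = (6.626 × 10^-34 J·s) / √(2 × 1.67 × 10^-27 kg × 7.774 × 10^-16 J)
λ = 4.11 × 10^-13 m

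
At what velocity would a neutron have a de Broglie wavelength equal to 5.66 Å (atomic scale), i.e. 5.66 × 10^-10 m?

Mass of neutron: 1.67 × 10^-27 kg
7.01 × 10^2 m/s

From λ = h/(mv), solve for v:

v = h/(mλ)
v = (6.626 × 10^-34 J·s) / (1.67 × 10^-27 kg × 5.66 × 10^-10 m)
v = 7.01 × 10^2 m/s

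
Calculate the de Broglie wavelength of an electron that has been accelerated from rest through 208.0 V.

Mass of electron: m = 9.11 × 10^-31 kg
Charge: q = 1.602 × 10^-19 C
8.50 × 10^-11 m

When a particle is accelerated through voltage V, it gains kinetic energy KE = qV.

The de Broglie wavelength is then λ = h/√(2mqV):

λ = h/√(2mqV)
λ = (6.626 × 10^-34 J·s) / √(2 × 9.11 × 10^-31 kg × 1.602 × 10^-19 C × 208.0 V)
λ = 8.50 × 10^-11 m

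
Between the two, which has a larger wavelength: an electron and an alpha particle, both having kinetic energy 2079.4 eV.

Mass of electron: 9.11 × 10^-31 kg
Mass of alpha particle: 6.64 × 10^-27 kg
The electron has the longer wavelength.

Using λ = h/√(2mKE):

For electron: λ₁ = h/√(2m₁KE) = 2.69 × 10^-11 m
For alpha particle: λ₂ = h/√(2m₂KE) = 3.15 × 10^-13 m

Since λ ∝ 1/√m at constant kinetic energy, the lighter particle has the longer wavelength.

The electron has the longer de Broglie wavelength.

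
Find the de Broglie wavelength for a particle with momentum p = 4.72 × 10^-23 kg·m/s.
1.40 × 10^-11 m

Using the de Broglie relation λ = h/p:

λ = h/p
λ = (6.626 × 10^-34 J·s) / (4.72 × 10^-23 kg·m/s)
λ = 1.40 × 10^-11 m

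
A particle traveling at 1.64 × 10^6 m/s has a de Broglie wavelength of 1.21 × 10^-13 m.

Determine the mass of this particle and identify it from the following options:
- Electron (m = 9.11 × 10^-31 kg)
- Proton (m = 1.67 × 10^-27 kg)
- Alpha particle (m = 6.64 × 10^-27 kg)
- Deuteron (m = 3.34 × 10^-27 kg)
The particle is a deuteron.

From λ = h/(mv), solve for mass:

m = h/(λv)
m = (6.626 × 10^-34 J·s) / (1.21 × 10^-13 m × 1.64 × 10^6 m/s)
m = 3.34 × 10^-27 kg

Comparing with the listed masses, this is closest to a deuteron.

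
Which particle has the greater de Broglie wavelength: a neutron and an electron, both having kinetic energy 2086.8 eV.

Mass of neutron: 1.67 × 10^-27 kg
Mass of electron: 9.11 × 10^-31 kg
The electron has the longer wavelength.

Using λ = h/√(2mKE):

For neutron: λ₁ = h/√(2m₁KE) = 6.27 × 10^-13 m
For electron: λ₂ = h/√(2m₂KE) = 2.68 × 10^-11 m

Since λ ∝ 1/√m at constant kinetic energy, the lighter particle has the longer wavelength.

The electron has the longer de Broglie wavelength.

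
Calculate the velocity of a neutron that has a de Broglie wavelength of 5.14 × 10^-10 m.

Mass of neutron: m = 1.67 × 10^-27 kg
7.72 × 10^2 m/s

From the de Broglie relation λ = h/(mv), we solve for v:

v = h/(mλ)
v = (6.626 × 10^-34 J·s) / (1.67 × 10^-27 kg × 5.14 × 10^-10 m)
v = 7.72 × 10^2 m/s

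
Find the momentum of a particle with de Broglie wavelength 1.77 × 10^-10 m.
3.74 × 10^-24 kg·m/s

From the de Broglie relation λ = h/p, we solve for p:

p = h/λ
p = (6.626 × 10^-34 J·s) / (1.77 × 10^-10 m)
p = 3.74 × 10^-24 kg·m/s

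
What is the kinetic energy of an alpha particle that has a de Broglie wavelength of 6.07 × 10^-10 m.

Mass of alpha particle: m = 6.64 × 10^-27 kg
8.97 × 10^-23 J (or 5.60 × 10^-4 eV)

From λ = h/√(2mKE), we solve for KE:

λ² = h²/(2mKE)
KE = h²/(2mλ²)
KE = (6.626 × 10^-34 J·s)² / (2 × 6.64 × 10^-27 kg × (6.07 × 10^-10 m)²)
KE = 8.97 × 10^-23 J
KE = 5.60 × 10^-4 eV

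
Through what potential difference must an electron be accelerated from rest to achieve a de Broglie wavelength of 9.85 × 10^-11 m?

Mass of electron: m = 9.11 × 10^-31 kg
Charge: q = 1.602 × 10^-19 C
155 V

From λ = h/√(2mqV), we solve for V:

λ² = h²/(2mqV)
V = h²/(2mqλ²)
V = (6.626 × 10^-34 J·s)² / (2 × 9.11 × 10^-31 kg × 1.602 × 10^-19 C × (9.85 × 10^-11 m)²)
V = 155 V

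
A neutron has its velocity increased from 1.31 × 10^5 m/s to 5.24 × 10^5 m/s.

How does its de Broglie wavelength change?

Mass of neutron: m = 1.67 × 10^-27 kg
The wavelength decreases by a factor of 4.

Using λ = h/(mv):

Initial wavelength: λ₁ = h/(mv₁) = 3.03 × 10^-12 m
Final wavelength: λ₂ = h/(mv₂) = 7.57 × 10^-13 m

Since λ ∝ 1/v, when velocity increases by a factor of 4, the wavelength decreases by a factor of 4.

λ₂/λ₁ = v₁/v₂ = 1/4

The wavelength decreases by a factor of 4.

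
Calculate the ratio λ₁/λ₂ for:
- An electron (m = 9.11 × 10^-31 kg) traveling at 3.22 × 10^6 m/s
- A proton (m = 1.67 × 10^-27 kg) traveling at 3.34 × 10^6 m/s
λ₁/λ₂ = 1.90 × 10^3

Using λ = h/(mv):

λ₁ = h/(m₁v₁) = 2.26 × 10^-10 m
λ₂ = h/(m₂v₂) = 1.19 × 10^-13 m

Ratio λ₁/λ₂ = (m₂v₂)/(m₁v₁)
         = (1.67 × 10^-27 kg × 3.34 × 10^6 m/s) / (9.11 × 10^-31 kg × 3.22 × 10^6 m/s)
         = 1.90 × 10^3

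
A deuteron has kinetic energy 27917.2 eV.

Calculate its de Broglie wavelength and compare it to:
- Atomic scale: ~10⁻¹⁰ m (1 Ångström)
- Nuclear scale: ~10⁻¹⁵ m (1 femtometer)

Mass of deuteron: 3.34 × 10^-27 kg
λ = 1.21 × 10^-13 m, which is between nuclear and atomic scales.

Using λ = h/√(2mKE):

KE = 27917.2 eV = 4.473 × 10^-15 J

λ = h/√(2mKE)
λ = (6.626 × 10^-34 J·s) / √(2 × 3.34 × 10^-27 kg × 4.473 × 10^-15 J)
λ = 1.21 × 10^-13 m

Comparison:
- Atomic scale (10⁻¹⁰ m): λ is 0.0012× this size
- Nuclear scale (10⁻¹⁵ m): λ is 1.2e+02× this size

The wavelength is between nuclear and atomic scales.

This wavelength is appropriate for probing atomic structure but too large for nuclear physics experiments.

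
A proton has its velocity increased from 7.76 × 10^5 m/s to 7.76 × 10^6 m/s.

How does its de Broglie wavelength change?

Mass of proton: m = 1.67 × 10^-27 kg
The wavelength decreases by a factor of 10.

Using λ = h/(mv):

Initial wavelength: λ₁ = h/(mv₁) = 5.11 × 10^-13 m
Final wavelength: λ₂ = h/(mv₂) = 5.11 × 10^-14 m

Since λ ∝ 1/v, when velocity increases by a factor of 10, the wavelength decreases by a factor of 10.

λ₂/λ₁ = v₁/v₂ = 1/10

The wavelength decreases by a factor of 10.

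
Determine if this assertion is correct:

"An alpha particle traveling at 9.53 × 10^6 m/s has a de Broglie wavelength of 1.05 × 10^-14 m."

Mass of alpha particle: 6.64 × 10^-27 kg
True

The claim is correct.

Using λ = h/(mv):
λ = (6.626 × 10^-34 J·s) / (6.64 × 10^-27 kg × 9.53 × 10^6 m/s)
λ = 1.05 × 10^-14 m

This matches the claimed value.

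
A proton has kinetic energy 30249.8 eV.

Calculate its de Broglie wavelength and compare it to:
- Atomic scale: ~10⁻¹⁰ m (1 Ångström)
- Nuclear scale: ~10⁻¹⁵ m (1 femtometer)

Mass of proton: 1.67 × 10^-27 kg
λ = 1.65 × 10^-13 m, which is between nuclear and atomic scales.

Using λ = h/√(2mKE):

KE = 30249.8 eV = 4.847 × 10^-15 J

λ = h/√(2mKE)
λ = (6.626 × 10^-34 J·s) / √(2 × 1.67 × 10^-27 kg × 4.847 × 10^-15 J)
λ = 1.65 × 10^-13 m

Comparison:
- Atomic scale (10⁻¹⁰ m): λ is 0.0016× this size
- Nuclear scale (10⁻¹⁵ m): λ is 1.6e+02× this size

The wavelength is between nuclear and atomic scales.

This wavelength is appropriate for probing atomic structure but too large for nuclear physics experiments.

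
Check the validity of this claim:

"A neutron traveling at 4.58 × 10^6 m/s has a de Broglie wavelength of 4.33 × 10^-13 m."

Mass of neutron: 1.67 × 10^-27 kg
False

The claim is incorrect.

Using λ = h/(mv):
λ = (6.626 × 10^-34 J·s) / (1.67 × 10^-27 kg × 4.58 × 10^6 m/s)
λ = 8.66 × 10^-14 m

The actual wavelength differs from the claimed 4.33 × 10^-13 m.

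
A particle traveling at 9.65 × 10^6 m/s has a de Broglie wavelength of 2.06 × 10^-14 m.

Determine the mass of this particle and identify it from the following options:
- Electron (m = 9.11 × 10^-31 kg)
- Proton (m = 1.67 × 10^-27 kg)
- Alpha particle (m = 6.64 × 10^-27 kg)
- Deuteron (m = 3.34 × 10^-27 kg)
The particle is a deuteron.

From λ = h/(mv), solve for mass:

m = h/(λv)
m = (6.626 × 10^-34 J·s) / (2.06 × 10^-14 m × 9.65 × 10^6 m/s)
m = 3.33 × 10^-27 kg

Comparing with the listed masses, this is closest to a deuteron.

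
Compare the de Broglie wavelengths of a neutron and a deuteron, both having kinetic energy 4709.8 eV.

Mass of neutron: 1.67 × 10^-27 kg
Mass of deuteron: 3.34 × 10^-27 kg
The neutron has the longer wavelength.

Using λ = h/√(2mKE):

For neutron: λ₁ = h/√(2m₁KE) = 4.17 × 10^-13 m
For deuteron: λ₂ = h/√(2m₂KE) = 2.95 × 10^-13 m

Since λ ∝ 1/√m at constant kinetic energy, the lighter particle has the longer wavelength.

The neutron has the longer de Broglie wavelength.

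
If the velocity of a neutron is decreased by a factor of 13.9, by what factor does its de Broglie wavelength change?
The wavelength increases by a factor of 13.9.

From λ = h/(mv), the wavelength is inversely proportional to velocity:

λ ∝ 1/v

If v → v/13.9, then λ → 13.9λ

When velocity is decreased by a factor of 13.9, the wavelength increases by a factor of 13.9.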